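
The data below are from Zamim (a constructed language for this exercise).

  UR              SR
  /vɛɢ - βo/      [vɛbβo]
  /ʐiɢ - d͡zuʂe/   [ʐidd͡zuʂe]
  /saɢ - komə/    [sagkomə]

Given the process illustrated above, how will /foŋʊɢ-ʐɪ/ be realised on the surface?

[foŋʊɖʐɪ]

The data show regressive place assimilation: /ɢ/ → [b] before /β/; /ɢ/ → [d] before /d͡z/; /ɢ/ → [g] before /k/. In each pair only place changes, matching the following consonant, while manner and voice stay constant.
/ɢ/ is a voiced uvular stop. The following trigger /ʐ/ is retroflex, so /ɢ/ must become retroflex as well.
A voiced retroflex stop is [ɖ], so the surface segment is [ɖ].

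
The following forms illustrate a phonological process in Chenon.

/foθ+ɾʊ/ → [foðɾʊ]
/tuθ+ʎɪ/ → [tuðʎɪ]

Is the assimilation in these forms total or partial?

partial assimilation

Underlying /θ/ is realised as [ð] next to /ɾ/; /ɾ/ itself does not change.
/θ/ is voiceless while /ɾ/ is voiced; the output [ð] is voiced, matching the trigger — so the feature that spreads is voicing.
Place and manner are unchanged, so the assimilation is partial, not total.
Checking the remaining alternation: /θ/ → [ð] before /ʎ/ (voiceless → voiced, matching voiced) — only voicing changes, and always toward the following segment.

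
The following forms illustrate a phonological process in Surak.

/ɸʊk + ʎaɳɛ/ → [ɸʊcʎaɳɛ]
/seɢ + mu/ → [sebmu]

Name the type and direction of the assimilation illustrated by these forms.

regressive place assimilation

The segment that alternates is /k/, which surfaces as [c] when adjacent to /ʎ/.
/k/ is velar while /ʎ/ is palatal; the output [c] is palatal, matching the trigger — so the feature that spreads is place.
Manner and voice are unchanged, so the assimilation is partial, not total.
The same holds elsewhere in the data: /ɢ/ → [b] before /m/ (uvular → bilabial, matching bilabial) — only place changes, and always toward the following segment.
The trigger is the following segment, so the direction is regressive (anticipatory).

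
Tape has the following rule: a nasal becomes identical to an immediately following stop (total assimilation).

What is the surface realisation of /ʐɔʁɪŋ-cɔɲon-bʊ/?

[ʐɔʁɪccɔɲobbʊ]

/ŋ/ is the segment targeted by the rule; it sits immediately before /c/, so it assimilates completely and surfaces as [c].
The same rule applies at the second boundary: /n/ → [b] next to /b/.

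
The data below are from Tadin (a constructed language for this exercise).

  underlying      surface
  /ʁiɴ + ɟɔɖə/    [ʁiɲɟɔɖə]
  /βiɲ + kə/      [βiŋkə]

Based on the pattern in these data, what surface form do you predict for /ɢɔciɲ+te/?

The data show regressive place assimilation: /ɴ/ → [ɲ] before /ɟ/; /ɲ/ → [ŋ] before /k/. In each pair only place changes, matching the following consonant, while manner and voice stay constant.
/ɲ/ is a voiced palatal nasal. The following trigger /t/ is alveolar, so /ɲ/ must become alveolar as well.
Changing only its place to alveolar gives [n] — the voiced alveolar nasal.

[ɢɔcinte]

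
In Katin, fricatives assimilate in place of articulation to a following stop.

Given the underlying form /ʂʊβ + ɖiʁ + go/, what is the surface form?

[ʂʊʐɖiɣgo]

The rule targets /β/ (voiced bilabial fricative), which sits before the trigger /ɖ/ (retroflex).
The voiced retroflex fricative is [ʐ], so /β/ → [ʐ].
The same rule applies at the second boundary: /ʁ/ → [ɣ] next to /g/.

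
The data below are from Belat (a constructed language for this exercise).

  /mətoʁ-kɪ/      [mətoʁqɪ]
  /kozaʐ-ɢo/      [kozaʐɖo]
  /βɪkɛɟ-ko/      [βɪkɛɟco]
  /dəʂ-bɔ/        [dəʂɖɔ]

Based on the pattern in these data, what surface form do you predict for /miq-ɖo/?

[miqɢo]

The data show progressive place assimilation: /k/ → [q] after /ʁ/; /ɢ/ → [ɖ] after /ʐ/; /k/ → [c] after /ɟ/; /b/ → [ɖ] after /ʂ/. In each pair only place changes, matching the preceding consonant, while manner and voice stay constant.
The rule targets /ɖ/ (voiced retroflex stop), which sits after the trigger /q/ (uvular).
Changing only its place to uvular gives [ɢ] — the voiced uvular stop.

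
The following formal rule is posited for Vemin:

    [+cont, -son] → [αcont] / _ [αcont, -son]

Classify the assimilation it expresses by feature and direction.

The rule copies [cont] (continuancy) from the environment onto the target fricatives; since [±cont] encodes the stop/fricative manner contrast, the assimilating dimension is manner.
The conditioning segment sits to the right of the focus bar, meaning the trigger follows the segment that changes — regressive assimilation.

regressive manner assimilation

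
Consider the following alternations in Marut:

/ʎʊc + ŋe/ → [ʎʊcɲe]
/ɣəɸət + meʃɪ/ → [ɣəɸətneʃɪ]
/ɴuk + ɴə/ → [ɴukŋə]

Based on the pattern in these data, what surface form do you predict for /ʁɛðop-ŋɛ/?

[ʁɛðopmɛ]

The data show progressive place assimilation: /ŋ/ → [ɲ] after /c/; /m/ → [n] after /t/; /ɴ/ → [ŋ] after /k/. In each pair only place changes, matching the preceding consonant, while manner and voice stay constant.
The rule targets /ŋ/ (voiced velar nasal), which sits after the trigger /p/ (bilabial).
The voiced bilabial nasal is [m], so /ŋ/ → [m].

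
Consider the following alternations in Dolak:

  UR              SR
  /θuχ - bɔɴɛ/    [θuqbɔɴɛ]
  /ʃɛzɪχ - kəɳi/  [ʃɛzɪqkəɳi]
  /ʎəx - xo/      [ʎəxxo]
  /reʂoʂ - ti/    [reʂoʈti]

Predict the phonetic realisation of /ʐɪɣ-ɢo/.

The data show regressive manner assimilation: /χ/ → [q] before /b/; /χ/ → [q] before /k/; /ʂ/ → [ʈ] before /t/. In each pair only manner changes, matching the following consonant, while place and voice stay constant.
Nothing changes in [ʎəxxo]: there the adjacent consonants already agree in manner (/x/ and /x/ are both fricatives), so this form is consistent with the same rule.
The rule targets /ɣ/ (voiced velar fricative), which sits before the trigger /ɢ/ (stop).
A voiced velar stop is [g], so the surface segment is [g].

[ʐɪgɢo]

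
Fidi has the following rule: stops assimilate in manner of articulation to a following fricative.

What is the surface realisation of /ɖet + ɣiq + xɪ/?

The rule targets /t/ (voiceless alveolar stop), which sits before the trigger /ɣ/ (fricative).
The voiceless alveolar fricative is [s], so /t/ → [s].
At the second juncture, /q/ likewise becomes [χ] adjacent to /x/.

[ɖesɣiχxɪ]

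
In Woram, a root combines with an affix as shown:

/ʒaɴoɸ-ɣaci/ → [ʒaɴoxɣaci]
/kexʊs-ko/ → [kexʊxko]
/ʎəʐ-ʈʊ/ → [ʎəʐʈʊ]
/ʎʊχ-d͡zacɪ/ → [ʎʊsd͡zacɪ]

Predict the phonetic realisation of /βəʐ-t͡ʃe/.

The data show regressive place assimilation: /ɸ/ → [x] before /ɣ/; /s/ → [x] before /k/; /χ/ → [s] before /d͡z/. In each pair only place changes, matching the following consonant, while manner and voice stay constant.
No alternation appears in [ʎəʐʈʊ]: there the adjacent consonants already agree in place (/ʐ/ and /ʈ/ are both retroflex), so this form is consistent with the same rule.
/ʐ/ is a voiced retroflex fricative. The following trigger /t͡ʃ/ is postalveolar, so /ʐ/ must become postalveolar as well.
A voiced postalveolar fricative is [ʒ], so the surface segment is [ʒ].

[βəʒt͡ʃe]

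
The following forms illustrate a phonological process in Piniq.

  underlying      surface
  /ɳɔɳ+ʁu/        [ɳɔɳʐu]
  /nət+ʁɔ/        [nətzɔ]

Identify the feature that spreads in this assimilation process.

place

Underlying /ʁ/ is realised as [ʐ] next to /ɳ/; /ɳ/ itself does not change.
/ʁ/ is uvular while /ɳ/ is retroflex; the output [ʐ] is retroflex, matching the trigger — so the feature that spreads is place.
Checking the remaining alternation: /ʁ/ → [z] after /t/ (uvular → alveolar, matching alveolar) — only place changes, and always toward the preceding segment.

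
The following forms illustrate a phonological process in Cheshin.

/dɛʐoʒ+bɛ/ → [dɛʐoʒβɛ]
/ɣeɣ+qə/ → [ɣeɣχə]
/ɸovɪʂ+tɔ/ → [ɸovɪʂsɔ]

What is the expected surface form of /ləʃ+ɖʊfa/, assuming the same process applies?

The data show progressive manner assimilation: /b/ → [β] after /ʒ/; /q/ → [χ] after /ɣ/; /t/ → [s] after /ʂ/. In each pair only manner changes, matching the preceding consonant, while place and voice stay constant.
/ɖ/ is a voiced retroflex stop. The preceding trigger /ʃ/ is a fricative, so /ɖ/ must become a fricative as well.
A voiced retroflex fricative is [ʐ], so the surface segment is [ʐ].

[ləʃʐʊfa]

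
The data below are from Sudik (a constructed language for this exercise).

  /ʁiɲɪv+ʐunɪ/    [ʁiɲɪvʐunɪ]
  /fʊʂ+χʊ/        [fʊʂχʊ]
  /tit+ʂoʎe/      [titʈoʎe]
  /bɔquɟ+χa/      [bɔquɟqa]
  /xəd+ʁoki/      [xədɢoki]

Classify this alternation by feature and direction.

The segment that alternates is /ʂ/, which surfaces as [ʈ] when adjacent to /t/.
/ʂ/ is a fricative while /t/ is a stop; the output [ʈ] is a stop, matching the trigger — so the feature that spreads is manner.
Place and voice are unchanged, so the assimilation is partial, not total.
Checking the remaining alternations: /χ/ → [q] after /ɟ/ (fricative → stop, matching a stop); /ʁ/ → [ɢ] after /d/ (fricative → stop, matching a stop) — only manner changes, and always toward the preceding segment.
No alternation appears in [ʁiɲɪvʐunɪ], [fʊʂχʊ]: there the adjacent consonants already agree in manner (/ʐ/ and /v/ are both fricatives; /χ/ and /ʂ/ are both fricatives), so these forms are consistent with the same rule.
Since the segment that changes follows the conditioning segment, the assimilation is progressive.

progressive manner assimilation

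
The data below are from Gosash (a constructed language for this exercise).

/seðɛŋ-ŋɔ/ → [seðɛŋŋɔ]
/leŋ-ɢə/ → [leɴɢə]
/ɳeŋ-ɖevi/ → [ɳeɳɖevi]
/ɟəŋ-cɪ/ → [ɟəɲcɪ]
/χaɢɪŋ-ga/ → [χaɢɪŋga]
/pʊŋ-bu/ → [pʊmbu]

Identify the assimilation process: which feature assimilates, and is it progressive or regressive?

regressive place assimilation

The segment that alternates is /ŋ/, which surfaces as [ɴ] when adjacent to /ɢ/.
/ŋ/ is velar while /ɢ/ is uvular; the output [ɴ] is uvular, matching the trigger — so the feature that spreads is place.
Manner and voice are unchanged, so the assimilation is partial, not total.
The same holds elsewhere in the data: /ŋ/ → [ɳ] before /ɖ/ (velar → retroflex, matching retroflex); /ŋ/ → [ɲ] before /c/ (velar → palatal, matching palatal); /ŋ/ → [m] before /b/ (velar → bilabial, matching bilabial) — only place changes, and always toward the following segment.
No alternation appears in [seðɛŋŋɔ], [χaɢɪŋga]: there the adjacent consonants already agree in place (/ŋ/ and /ŋ/ are both velar; /ŋ/ and /g/ are both velar), so these forms are consistent with the same rule.
The trigger is the following segment, so the direction is regressive (anticipatory).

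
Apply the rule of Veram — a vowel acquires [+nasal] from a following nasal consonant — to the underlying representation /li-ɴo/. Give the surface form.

[lĩɴo]

The vowel /i/ is adjacent to the following nasal /ɴ/, so it acquires [+nasal] and surfaces as [ĩ].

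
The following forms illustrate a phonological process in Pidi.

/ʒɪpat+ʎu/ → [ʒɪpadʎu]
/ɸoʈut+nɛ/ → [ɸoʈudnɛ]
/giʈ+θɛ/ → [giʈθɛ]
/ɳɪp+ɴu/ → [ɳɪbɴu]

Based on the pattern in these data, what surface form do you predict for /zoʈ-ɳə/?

The data show regressive voicing assimilation: /t/ → [d] before /ʎ/; /t/ → [d] before /n/; /p/ → [b] before /ɴ/. In each pair only voicing changes, matching the following consonant, while place and manner stay constant.
No alternation appears in [giʈθɛ]: there the adjacent consonants already agree in voicing (/ʈ/ and /θ/ are both voiceless), so this form is consistent with the same rule.
/ʈ/ is a voiceless retroflex stop. The following trigger /ɳ/ is voiced, so /ʈ/ must become voiced as well.
Changing only its voicing to voiced gives [ɖ] — the voiced retroflex stop.

[zoɖɳə]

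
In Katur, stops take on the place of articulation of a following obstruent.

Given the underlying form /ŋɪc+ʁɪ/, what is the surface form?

/c/ is a voiceless palatal stop. The following trigger /ʁ/ is uvular, so /c/ must become uvular as well.
The voiceless uvular stop is [q], so /c/ → [q].

[ŋɪqʁɪ]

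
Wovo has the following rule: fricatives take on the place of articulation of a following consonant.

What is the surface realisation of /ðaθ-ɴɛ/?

The rule targets /θ/ (voiceless dental fricative), which sits before the trigger /ɴ/ (uvular).
The voiceless uvular fricative is [χ], so /θ/ → [χ].

[ðaχɴɛ]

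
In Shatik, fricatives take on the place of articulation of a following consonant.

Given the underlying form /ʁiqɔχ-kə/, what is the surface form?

/χ/ is a voiceless uvular fricative. The following trigger /k/ is velar, so /χ/ must become velar as well.
A voiceless velar fricative is [x], so the surface segment is [x].

[ʁiqɔxkə]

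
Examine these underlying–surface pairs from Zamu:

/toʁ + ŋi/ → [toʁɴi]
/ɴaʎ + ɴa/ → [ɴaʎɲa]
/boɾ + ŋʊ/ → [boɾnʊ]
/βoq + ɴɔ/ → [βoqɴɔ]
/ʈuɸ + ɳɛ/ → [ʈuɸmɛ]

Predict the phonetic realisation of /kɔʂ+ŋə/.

The data show progressive place assimilation: /ŋ/ → [ɴ] after /ʁ/; /ɴ/ → [ɲ] after /ʎ/; /ŋ/ → [n] after /ɾ/; /ɳ/ → [m] after /ɸ/. In each pair only place changes, matching the preceding consonant, while manner and voice stay constant.
No alternation appears in [βoqɴɔ]: there the adjacent consonants already agree in place (/ɴ/ and /q/ are both uvular), so this form is consistent with the same rule.
The rule targets /ŋ/ (voiced velar nasal), which sits after the trigger /ʂ/ (retroflex).
A voiced retroflex nasal is [ɳ], so the surface segment is [ɳ].

[kɔʂɳə]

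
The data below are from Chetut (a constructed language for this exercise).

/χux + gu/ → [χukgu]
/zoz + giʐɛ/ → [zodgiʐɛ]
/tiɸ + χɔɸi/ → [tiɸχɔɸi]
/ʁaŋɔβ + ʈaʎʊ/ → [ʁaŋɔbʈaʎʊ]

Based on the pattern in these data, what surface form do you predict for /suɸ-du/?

[supdu]

The data show regressive manner assimilation: /x/ → [k] before /g/; /z/ → [d] before /g/; /β/ → [b] before /ʈ/. In each pair only manner changes, matching the following consonant, while place and voice stay constant.
Nothing changes in [tiɸχɔɸi]: there the adjacent consonants already agree in manner (/ɸ/ and /χ/ are both fricatives), so this form is consistent with the same rule.
/ɸ/ is a voiceless bilabial fricative. The following trigger /d/ is a stop, so /ɸ/ must become a stop as well.
The voiceless bilabial stop is [p], so /ɸ/ → [p].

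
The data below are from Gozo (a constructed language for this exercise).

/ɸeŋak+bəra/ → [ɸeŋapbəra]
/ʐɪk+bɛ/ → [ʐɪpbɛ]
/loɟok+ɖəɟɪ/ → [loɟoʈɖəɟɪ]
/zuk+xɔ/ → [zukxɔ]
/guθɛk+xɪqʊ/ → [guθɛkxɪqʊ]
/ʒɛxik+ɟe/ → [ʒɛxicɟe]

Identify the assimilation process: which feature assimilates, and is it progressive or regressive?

The segment that alternates is /k/, which surfaces as [p] when adjacent to /b/.
/k/ is velar while /b/ is bilabial; the output [p] is bilabial, matching the trigger — so the feature that spreads is place.
Manner and voice are unchanged, so the assimilation is partial, not total.
Checking the remaining alternations: /k/ → [ʈ] before /ɖ/ (velar → retroflex, matching retroflex); /k/ → [c] before /ɟ/ (velar → palatal, matching palatal) — only place changes, and always toward the following segment.
Nothing changes in [zukxɔ], [guθɛkxɪqʊ]: there the adjacent consonants already agree in place (/k/ and /x/ are both velar; /k/ and /x/ are both velar), so these forms are consistent with the same rule.
The trigger is the following segment, so the direction is regressive (anticipatory).

regressive place assimilation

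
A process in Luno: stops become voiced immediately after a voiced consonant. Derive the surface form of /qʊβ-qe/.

[qʊβɢe]

/q/ is a voiceless uvular stop. The preceding trigger /β/ is voiced, so /q/ must become voiced as well.
The voiced uvular stop is [ɢ], so /q/ → [ɢ].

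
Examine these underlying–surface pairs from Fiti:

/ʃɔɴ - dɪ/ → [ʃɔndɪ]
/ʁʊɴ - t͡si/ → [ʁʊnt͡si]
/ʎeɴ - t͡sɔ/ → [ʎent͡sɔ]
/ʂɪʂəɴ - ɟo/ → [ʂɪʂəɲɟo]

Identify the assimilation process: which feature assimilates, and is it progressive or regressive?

regressive place assimilation

Comparing underlying and surface forms, /ɴ/ → [n] is the alternation; the neighbouring /d/ is constant.
The change uvular → alveolar matches the place of the following /d/, identifying this as place assimilation.
Manner and voice are unchanged, so the assimilation is partial, not total.
Checking the remaining alternations: /ɴ/ → [n] before /t͡s/ (uvular → alveolar, matching alveolar); /ɴ/ → [ɲ] before /ɟ/ (uvular → palatal, matching palatal) — only place changes, and always toward the following segment.
The trigger is the following segment, so the direction is regressive (anticipatory).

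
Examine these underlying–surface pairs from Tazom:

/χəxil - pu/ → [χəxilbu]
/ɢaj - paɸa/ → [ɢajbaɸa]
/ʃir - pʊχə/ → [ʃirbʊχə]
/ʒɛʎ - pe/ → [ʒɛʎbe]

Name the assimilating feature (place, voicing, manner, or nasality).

Comparing underlying and surface forms, /p/ → [b] is the alternation; the neighbouring /l/ is constant.
The change voiceless → voiced matches the voicing of the preceding /l/, identifying this as voicing assimilation.
The same holds elsewhere in the data: /p/ → [b] after /j/ (voiceless → voiced, matching voiced); /p/ → [b] after /r/ (voiceless → voiced, matching voiced); /p/ → [b] after /ʎ/ (voiceless → voiced, matching voiced) — only voicing changes, and always toward the preceding segment.

voicing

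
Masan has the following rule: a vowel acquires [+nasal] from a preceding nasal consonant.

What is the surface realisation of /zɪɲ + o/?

[zɪɲõ]

/o/ sits next to the nasal /ɲ/ and is therefore nasalised to [õ].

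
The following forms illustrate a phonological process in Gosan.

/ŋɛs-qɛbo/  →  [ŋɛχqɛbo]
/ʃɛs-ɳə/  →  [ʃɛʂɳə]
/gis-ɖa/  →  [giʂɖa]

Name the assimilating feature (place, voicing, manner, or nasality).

Underlying /s/ is realised as [χ] next to /q/; /q/ itself does not change.
/s/ is alveolar while /q/ is uvular; the output [χ] is uvular, matching the trigger — so the feature that spreads is place.
The same holds elsewhere in the data: /s/ → [ʂ] before /ɳ/ (alveolar → retroflex, matching retroflex); /s/ → [ʂ] before /ɖ/ (alveolar → retroflex, matching retroflex) — only place changes, and always toward the following segment.

place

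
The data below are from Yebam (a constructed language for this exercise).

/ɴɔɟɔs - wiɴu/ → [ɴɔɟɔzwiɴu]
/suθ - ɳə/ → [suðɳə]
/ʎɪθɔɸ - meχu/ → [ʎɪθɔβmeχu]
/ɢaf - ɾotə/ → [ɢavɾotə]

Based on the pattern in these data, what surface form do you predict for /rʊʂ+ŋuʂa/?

The data show regressive voicing assimilation: /s/ → [z] before /w/; /θ/ → [ð] before /ɳ/; /ɸ/ → [β] before /m/; /f/ → [v] before /ɾ/. In each pair only voicing changes, matching the following consonant, while place and manner stay constant.
/ʂ/ is a voiceless retroflex fricative. The following trigger /ŋ/ is voiced, so /ʂ/ must become voiced as well.
Changing only its voicing to voiced gives [ʐ] — the voiced retroflex fricative.

[rʊʐŋuʂa]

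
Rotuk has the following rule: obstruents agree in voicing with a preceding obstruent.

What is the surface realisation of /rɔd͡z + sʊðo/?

/s/ is a voiceless alveolar fricative. The preceding trigger /d͡z/ is voiced, so /s/ must become voiced as well.
Changing only its voicing to voiced gives [z] — the voiced alveolar fricative.

[rɔd͡zzʊðo]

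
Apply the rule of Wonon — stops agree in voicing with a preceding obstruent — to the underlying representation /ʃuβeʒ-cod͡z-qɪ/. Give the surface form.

[ʃuβeʒɟod͡zɢɪ]

The rule targets /c/ (voiceless palatal stop), which sits after the trigger /ʒ/ (voiced).
A voiced palatal stop is [ɟ], so the surface segment is [ɟ].
The same rule applies at the second boundary: /q/ → [ɢ] next to /d͡z/.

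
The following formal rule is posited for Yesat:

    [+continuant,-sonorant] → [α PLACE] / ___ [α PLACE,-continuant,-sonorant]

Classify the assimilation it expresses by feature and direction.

The rule copies the place features (abbreviated [PLACE]) from the environment onto the target, so the assimilating feature is place.
The conditioning segment sits to the right of the focus bar, meaning the trigger follows the segment that changes — regressive assimilation.

regressive place assimilation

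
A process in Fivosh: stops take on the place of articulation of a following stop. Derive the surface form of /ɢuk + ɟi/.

[ɢucɟi]

The rule targets /k/ (voiceless velar stop), which sits before the trigger /ɟ/ (palatal).
The voiceless palatal stop is [c], so /k/ → [c].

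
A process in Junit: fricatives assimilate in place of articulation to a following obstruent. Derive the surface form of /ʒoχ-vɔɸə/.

The rule targets /χ/ (voiceless uvular fricative), which sits before the trigger /v/ (labiodental).
A voiceless labiodental fricative is [f], so the surface segment is [f].

[ʒofvɔɸə]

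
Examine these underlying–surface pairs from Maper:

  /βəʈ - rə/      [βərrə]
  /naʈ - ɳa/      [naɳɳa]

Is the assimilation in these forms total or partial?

Underlying /ʈ/ is realised as [r] next to /r/; /r/ itself does not change.
The output [r] is identical to the trigger /r/ — every feature (place, manner, voicing) has been copied — so this is total assimilation.
The remaining alternation confirms this: /ʈ/ → [ɳ] before /ɳ/ — in each case the output is a copy of the following consonant.

total assimilation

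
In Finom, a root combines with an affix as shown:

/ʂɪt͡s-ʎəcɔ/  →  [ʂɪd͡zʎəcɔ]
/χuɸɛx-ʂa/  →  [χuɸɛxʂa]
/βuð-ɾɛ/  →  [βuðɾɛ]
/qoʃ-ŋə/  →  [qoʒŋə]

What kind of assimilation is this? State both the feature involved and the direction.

Comparing underlying and surface forms, /t͡s/ → [d͡z] is the alternation; the neighbouring /ʎ/ is constant.
/t͡s/ is voiceless while /ʎ/ is voiced; the output [d͡z] is voiced, matching the trigger — so the feature that spreads is voicing.
Place and manner are unchanged, so the assimilation is partial, not total.
Checking the remaining alternation: /ʃ/ → [ʒ] before /ŋ/ (voiceless → voiced, matching voiced) — only voicing changes, and always toward the following segment.
Nothing changes in [χuɸɛxʂa], [βuðɾɛ]: there the adjacent consonants already agree in voicing (/x/ and /ʂ/ are both voiceless; /ð/ and /ɾ/ are both voiced), so these forms are consistent with the same rule.
Since the segment that changes precedes the conditioning segment, the assimilation is regressive.

regressive voicing assimilation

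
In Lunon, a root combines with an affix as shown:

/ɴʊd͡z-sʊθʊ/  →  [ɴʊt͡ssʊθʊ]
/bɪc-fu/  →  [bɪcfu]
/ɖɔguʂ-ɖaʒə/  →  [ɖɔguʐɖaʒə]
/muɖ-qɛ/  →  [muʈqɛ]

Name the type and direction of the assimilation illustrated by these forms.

Comparing underlying and surface forms, /d͡z/ → [t͡s] is the alternation; the neighbouring /s/ is constant.
The change voiced → voiceless matches the voicing of the following /s/, identifying this as voicing assimilation.
Place and manner are unchanged, so the assimilation is partial, not total.
Checking the remaining alternations: /ʂ/ → [ʐ] before /ɖ/ (voiceless → voiced, matching voiced); /ɖ/ → [ʈ] before /q/ (voiced → voiceless, matching voiceless) — only voicing changes, and always toward the following segment.
No alternation appears in [bɪcfu]: there the adjacent consonants already agree in voicing (/c/ and /f/ are both voiceless), so this form is consistent with the same rule.
Since the segment that changes precedes the conditioning segment, the assimilation is regressive.

regressive voicing assimilation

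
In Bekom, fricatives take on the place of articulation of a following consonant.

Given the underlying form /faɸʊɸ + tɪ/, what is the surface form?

The rule targets /ɸ/ (voiceless bilabial fricative), which sits before the trigger /t/ (alveolar).
Changing only its place to alveolar gives [s] — the voiceless alveolar fricative.

[faɸʊstɪ]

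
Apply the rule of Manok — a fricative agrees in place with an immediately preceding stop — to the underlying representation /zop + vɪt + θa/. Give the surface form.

[zopβɪtsa]

/v/ is a voiced labiodental fricative. The preceding trigger /p/ is bilabial, so /v/ must become bilabial as well.
Changing only its place to bilabial gives [β] — the voiced bilabial fricative.
At the second juncture, /θ/ likewise becomes [s] adjacent to /t/.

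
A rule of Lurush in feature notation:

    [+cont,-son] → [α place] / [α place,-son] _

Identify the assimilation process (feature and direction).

The rule copies the place features (abbreviated [place]) from the environment onto the target, so the assimilating feature is place.
Since the environment is written before the underscore, the trigger precedes the target; the direction is progressive.

progressive place assimilation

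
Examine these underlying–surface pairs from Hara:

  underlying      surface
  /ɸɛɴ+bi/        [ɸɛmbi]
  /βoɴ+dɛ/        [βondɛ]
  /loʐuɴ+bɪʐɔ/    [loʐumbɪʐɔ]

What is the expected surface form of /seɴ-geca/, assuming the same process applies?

The data show regressive place assimilation: /ɴ/ → [m] before /b/; /ɴ/ → [n] before /d/. In each pair only place changes, matching the following consonant, while manner and voice stay constant.
The rule targets /ɴ/ (voiced uvular nasal), which sits before the trigger /g/ (velar).
A voiced velar nasal is [ŋ], so the surface segment is [ŋ].

[seŋgeca]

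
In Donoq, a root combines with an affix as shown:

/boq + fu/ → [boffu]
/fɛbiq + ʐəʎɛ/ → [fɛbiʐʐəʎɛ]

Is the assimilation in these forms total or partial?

total assimilation

Comparing underlying and surface forms, /q/ → [f] is the alternation; the neighbouring /f/ is constant.
The output [f] is identical to the trigger /f/ — every feature (place, manner, voicing) has been copied — so this is total assimilation.
The remaining alternation confirms this: /q/ → [ʐ] before /ʐ/ — in each case the output is a copy of the following consonant.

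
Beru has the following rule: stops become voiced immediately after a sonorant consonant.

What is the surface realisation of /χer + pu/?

[χerbu]

The rule targets /p/ (voiceless bilabial stop), which sits after the trigger /r/ (voiced).
A voiced bilabial stop is [b], so the surface segment is [b].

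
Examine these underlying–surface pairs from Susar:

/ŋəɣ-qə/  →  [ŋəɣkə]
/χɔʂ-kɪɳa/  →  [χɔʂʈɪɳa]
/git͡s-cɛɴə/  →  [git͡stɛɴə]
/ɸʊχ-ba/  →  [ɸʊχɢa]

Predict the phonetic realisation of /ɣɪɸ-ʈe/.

[ɣɪɸpe]

The data show progressive place assimilation: /q/ → [k] after /ɣ/; /k/ → [ʈ] after /ʂ/; /c/ → [t] after /t͡s/; /b/ → [ɢ] after /χ/. In each pair only place changes, matching the preceding consonant, while manner and voice stay constant.
The rule targets /ʈ/ (voiceless retroflex stop), which sits after the trigger /ɸ/ (bilabial).
The voiceless bilabial stop is [p], so /ʈ/ → [p].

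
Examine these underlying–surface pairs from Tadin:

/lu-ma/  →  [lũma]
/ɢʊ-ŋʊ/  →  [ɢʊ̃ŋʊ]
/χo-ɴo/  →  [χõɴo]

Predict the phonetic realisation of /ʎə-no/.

[ʎə̃no]

The data show regressive nasality assimilation (vowel nasalisation): /u/ → [ũ] before /m/; /ʊ/ → [ʊ̃] before /ŋ/; /o/ → [õ] before /ɴ/ — a vowel is nasalised by an immediately following nasal consonant.
/ə/ sits next to the nasal /n/ and is therefore nasalised to [ə̃].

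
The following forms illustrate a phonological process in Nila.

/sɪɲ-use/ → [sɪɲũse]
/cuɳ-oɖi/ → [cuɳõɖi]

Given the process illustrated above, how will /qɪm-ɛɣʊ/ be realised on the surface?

[qɪmɛ̃ɣʊ]

The data show progressive nasality assimilation (vowel nasalisation): /u/ → [ũ] after /ɲ/; /o/ → [õ] after /ɳ/ — a vowel is nasalised by an immediately preceding nasal consonant.
/ɛ/ sits next to the nasal /m/ and is therefore nasalised to [ɛ̃].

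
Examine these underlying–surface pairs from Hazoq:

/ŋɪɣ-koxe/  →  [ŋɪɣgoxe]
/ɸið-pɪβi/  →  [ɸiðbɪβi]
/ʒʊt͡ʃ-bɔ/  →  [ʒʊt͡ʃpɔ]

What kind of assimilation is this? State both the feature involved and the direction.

Comparing underlying and surface forms, /k/ → [g] is the alternation; the neighbouring /ɣ/ is constant.
/k/ is voiceless while /ɣ/ is voiced; the output [g] is voiced, matching the trigger — so the feature that spreads is voicing.
Place and manner are unchanged, so the assimilation is partial, not total.
Checking the remaining alternations: /p/ → [b] after /ð/ (voiceless → voiced, matching voiced); /b/ → [p] after /t͡ʃ/ (voiced → voiceless, matching voiceless) — only voicing changes, and always toward the preceding segment.
The trigger is the preceding segment, so the direction is progressive (perseverative).

progressive voicing assimilation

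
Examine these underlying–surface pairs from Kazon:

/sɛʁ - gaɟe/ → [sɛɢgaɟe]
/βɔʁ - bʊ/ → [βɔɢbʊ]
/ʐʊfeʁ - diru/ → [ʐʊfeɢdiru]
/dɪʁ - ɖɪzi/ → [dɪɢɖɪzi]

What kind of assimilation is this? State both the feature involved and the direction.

regressive manner assimilation

Underlying /ʁ/ is realised as [ɢ] next to /g/; /g/ itself does not change.
The change fricative → stop matches the manner of the following /g/, identifying this as manner assimilation.
Place and voice are unchanged, so the assimilation is partial, not total.
The other alternating forms pattern the same way: /ʁ/ → [ɢ] before /b/ (fricative → stop, matching a stop); /ʁ/ → [ɢ] before /d/ (fricative → stop, matching a stop); /ʁ/ → [ɢ] before /ɖ/ (fricative → stop, matching a stop) — only manner changes, and always toward the following segment.
The trigger is the following segment, so the direction is regressive (anticipatory).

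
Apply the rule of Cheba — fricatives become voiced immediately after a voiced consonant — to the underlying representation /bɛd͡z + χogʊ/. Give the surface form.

[bɛd͡zʁogʊ]

/χ/ is a voiceless uvular fricative. The preceding trigger /d͡z/ is voiced, so /χ/ must become voiced as well.
A voiced uvular fricative is [ʁ], so the surface segment is [ʁ].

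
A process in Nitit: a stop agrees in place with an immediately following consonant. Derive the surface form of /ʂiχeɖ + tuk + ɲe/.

[ʂiχedtucɲe]

/ɖ/ is a voiced retroflex stop. The following trigger /t/ is alveolar, so /ɖ/ must become alveolar as well.
A voiced alveolar stop is [d], so the surface segment is [d].
The same rule applies at the second boundary: /k/ → [c] next to /ɲ/.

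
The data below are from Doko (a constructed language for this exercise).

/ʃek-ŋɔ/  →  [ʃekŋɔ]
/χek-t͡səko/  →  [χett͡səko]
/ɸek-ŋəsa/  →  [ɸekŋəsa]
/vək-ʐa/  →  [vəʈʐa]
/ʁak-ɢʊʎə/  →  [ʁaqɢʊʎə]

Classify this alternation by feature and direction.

regressive place assimilation

Underlying /k/ is realised as [t] next to /t͡s/; /t͡s/ itself does not change.
The change velar → alveolar matches the place of the following /t͡s/, identifying this as place assimilation.
Manner and voice are unchanged, so the assimilation is partial, not total.
The other alternating forms pattern the same way: /k/ → [ʈ] before /ʐ/ (velar → retroflex, matching retroflex); /k/ → [q] before /ɢ/ (velar → uvular, matching uvular) — only place changes, and always toward the following segment.
No alternation appears in [ʃekŋɔ], [ɸekŋəsa]: there the adjacent consonants already agree in place (/k/ and /ŋ/ are both velar; /k/ and /ŋ/ are both velar), so these forms are consistent with the same rule.
The trigger is the following segment, so the direction is regressive (anticipatory).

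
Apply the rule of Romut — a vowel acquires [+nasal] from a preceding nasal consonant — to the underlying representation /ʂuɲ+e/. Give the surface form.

/e/ sits next to the nasal /ɲ/ and is therefore nasalised to [ẽ].

[ʂuɲẽ]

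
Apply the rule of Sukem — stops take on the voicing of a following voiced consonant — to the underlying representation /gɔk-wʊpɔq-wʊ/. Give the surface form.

/k/ is a voiceless velar stop. The following trigger /w/ is voiced, so /k/ must become voiced as well.
A voiced velar stop is [g], so the surface segment is [g].
The same rule applies at the second boundary: /q/ → [ɢ] next to /w/.

[gɔgwʊpɔɢwʊ]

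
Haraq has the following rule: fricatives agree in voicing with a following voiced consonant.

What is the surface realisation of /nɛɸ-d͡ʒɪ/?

The rule targets /ɸ/ (voiceless bilabial fricative), which sits before the trigger /d͡ʒ/ (voiced).
Changing only its voicing to voiced gives [β] — the voiced bilabial fricative.

[nɛβd͡ʒɪ]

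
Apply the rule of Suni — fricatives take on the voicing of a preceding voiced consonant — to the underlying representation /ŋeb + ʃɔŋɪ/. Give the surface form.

The rule targets /ʃ/ (voiceless postalveolar fricative), which sits after the trigger /b/ (voiced).
A voiced postalveolar fricative is [ʒ], so the surface segment is [ʒ].

[ŋebʒɔŋɪ]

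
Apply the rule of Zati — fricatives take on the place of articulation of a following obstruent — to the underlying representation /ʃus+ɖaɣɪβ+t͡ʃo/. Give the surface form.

The rule targets /s/ (voiceless alveolar fricative), which sits before the trigger /ɖ/ (retroflex).
A voiceless retroflex fricative is [ʂ], so the surface segment is [ʂ].
The same rule applies at the second boundary: /β/ → [ʒ] next to /t͡ʃ/.

[ʃuʂɖaɣɪʒt͡ʃo]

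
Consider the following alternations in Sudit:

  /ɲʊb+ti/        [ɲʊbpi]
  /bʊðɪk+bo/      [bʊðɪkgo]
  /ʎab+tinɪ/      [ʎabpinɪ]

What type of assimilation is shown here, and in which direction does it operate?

Underlying /t/ is realised as [p] next to /b/; /b/ itself does not change.
The change alveolar → bilabial matches the place of the preceding /b/, identifying this as place assimilation.
Manner and voice are unchanged, so the assimilation is partial, not total.
The other alternating form patterns the same way: /b/ → [g] after /k/ (bilabial → velar, matching velar) — only place changes, and always toward the preceding segment.
The trigger is the preceding segment, so the direction is progressive (perseverative).

progressive place assimilation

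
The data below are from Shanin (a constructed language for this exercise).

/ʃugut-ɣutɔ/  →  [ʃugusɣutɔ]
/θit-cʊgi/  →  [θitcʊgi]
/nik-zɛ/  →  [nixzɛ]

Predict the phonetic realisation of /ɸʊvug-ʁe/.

[ɸʊvuɣʁe]

The data show regressive manner assimilation: /t/ → [s] before /ɣ/; /k/ → [x] before /z/. In each pair only manner changes, matching the following consonant, while place and voice stay constant.
Nothing changes in [θitcʊgi]: there the adjacent consonants already agree in manner (/t/ and /c/ are both stops), so this form is consistent with the same rule.
The rule targets /g/ (voiced velar stop), which sits before the trigger /ʁ/ (fricative).
The voiced velar fricative is [ɣ], so /g/ → [ɣ].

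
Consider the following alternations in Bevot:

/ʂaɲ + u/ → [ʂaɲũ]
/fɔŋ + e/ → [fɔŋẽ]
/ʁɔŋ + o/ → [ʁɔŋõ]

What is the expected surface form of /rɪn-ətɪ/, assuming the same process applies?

The data show progressive nasality assimilation (vowel nasalisation): /u/ → [ũ] after /ɲ/; /e/ → [ẽ] after /ŋ/; /o/ → [õ] after /ŋ/ — a vowel is nasalised by an immediately preceding nasal consonant.
The vowel /ə/ is adjacent to the preceding nasal /n/, so it acquires [+nasal] and surfaces as [ə̃].

[rɪnə̃tɪ]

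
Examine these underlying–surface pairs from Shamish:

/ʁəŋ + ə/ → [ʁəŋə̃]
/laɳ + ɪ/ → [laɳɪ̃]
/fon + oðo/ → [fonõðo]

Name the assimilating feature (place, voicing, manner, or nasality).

nasality

The vowel /ə/ surfaces as nasalised [ə̃] next to the preceding nasal /ŋ/ — it has acquired the [+nasal] feature of its neighbour.
Likewise in the remaining data: /ɪ/ → [ɪ̃] after /ɳ/; /o/ → [õ] after /n/ — each time a vowel is nasalised next to a preceding nasal.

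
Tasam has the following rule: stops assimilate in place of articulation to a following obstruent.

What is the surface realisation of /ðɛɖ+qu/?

[ðɛɢqu]

The rule targets /ɖ/ (voiced retroflex stop), which sits before the trigger /q/ (uvular).
Changing only its place to uvular gives [ɢ] — the voiced uvular stop.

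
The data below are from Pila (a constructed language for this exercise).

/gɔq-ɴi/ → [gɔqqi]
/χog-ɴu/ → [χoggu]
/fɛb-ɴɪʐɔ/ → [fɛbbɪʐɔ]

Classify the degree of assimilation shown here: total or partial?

total assimilation

Underlying /ɴ/ is realised as [q] next to /q/; /q/ itself does not change.
The output [q] is identical to the trigger /q/ — every feature (place, manner, voicing) has been copied — so this is total assimilation.
The remaining alternations confirm this: /ɴ/ → [g] after /g/; /ɴ/ → [b] after /b/ — in each case the output is a copy of the preceding consonant.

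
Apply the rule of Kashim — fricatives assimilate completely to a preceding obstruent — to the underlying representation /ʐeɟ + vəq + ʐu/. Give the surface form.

/v/ is the segment targeted by the rule; it sits immediately after /ɟ/, so it assimilates completely and surfaces as [ɟ].
The same rule applies at the second boundary: /ʐ/ → [q] next to /q/.

[ʐeɟɟəqqu]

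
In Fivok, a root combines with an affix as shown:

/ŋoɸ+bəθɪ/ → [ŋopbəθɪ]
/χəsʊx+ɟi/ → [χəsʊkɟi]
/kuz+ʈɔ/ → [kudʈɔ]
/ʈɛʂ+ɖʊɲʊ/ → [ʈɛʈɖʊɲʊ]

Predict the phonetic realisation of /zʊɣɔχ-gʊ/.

[zʊɣɔqgʊ]

The data show regressive manner assimilation: /ɸ/ → [p] before /b/; /x/ → [k] before /ɟ/; /z/ → [d] before /ʈ/; /ʂ/ → [ʈ] before /ɖ/. In each pair only manner changes, matching the following consonant, while place and voice stay constant.
The rule targets /χ/ (voiceless uvular fricative), which sits before the trigger /g/ (stop).
A voiceless uvular stop is [q], so the surface segment is [q].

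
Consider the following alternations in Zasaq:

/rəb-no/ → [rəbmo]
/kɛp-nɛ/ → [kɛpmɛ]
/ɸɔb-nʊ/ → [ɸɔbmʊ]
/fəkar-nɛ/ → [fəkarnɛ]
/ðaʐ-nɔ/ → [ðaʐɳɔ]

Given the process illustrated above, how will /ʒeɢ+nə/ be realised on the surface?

The data show progressive place assimilation: /n/ → [m] after /b/; /n/ → [m] after /p/; /n/ → [ɳ] after /ʐ/. In each pair only place changes, matching the preceding consonant, while manner and voice stay constant.
No alternation appears in [fəkarnɛ]: there the adjacent consonants already agree in place (/n/ and /r/ are both alveolar), so this form is consistent with the same rule.
The rule targets /n/ (voiced alveolar nasal), which sits after the trigger /ɢ/ (uvular).
A voiced uvular nasal is [ɴ], so the surface segment is [ɴ].

[ʒeɢɴə]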